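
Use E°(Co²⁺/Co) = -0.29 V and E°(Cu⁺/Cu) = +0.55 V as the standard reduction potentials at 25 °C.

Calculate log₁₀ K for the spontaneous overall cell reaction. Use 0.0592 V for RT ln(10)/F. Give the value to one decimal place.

28.4

Cathode: Cu⁺/Cu; anode: Co²⁺/Co. E°cell = +0.84 V, n = 2.
log K = nE°cell / 0.0592 = (2)(+0.84) / 0.0592 = 28.4.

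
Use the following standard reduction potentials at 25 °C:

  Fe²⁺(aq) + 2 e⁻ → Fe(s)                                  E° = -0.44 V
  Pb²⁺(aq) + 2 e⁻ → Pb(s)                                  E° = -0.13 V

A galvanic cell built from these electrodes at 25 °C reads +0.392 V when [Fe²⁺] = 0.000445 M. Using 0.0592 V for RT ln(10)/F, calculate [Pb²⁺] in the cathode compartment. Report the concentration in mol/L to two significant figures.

Pb²⁺/Pb is the cathode, Fe²⁺/Fe the anode: E°cell = +0.31 V, n = 2.
Overall reaction: Pb²⁺(aq) + Fe(s) → Pb(s) + Fe²⁺(aq); Q = [Fe²⁺]^1/[Pb²⁺]^1.
From E = E° − (0.0592/n) log Q: log Q = (E° − E)·n/0.0592 = (+0.31 − (+0.392))·2/0.0592 = -2.7703.
So 1·log[Pb²⁺] = 1·log(0.000445) − log Q = -3.3516 − (-2.7703) = -0.5813; [Pb²⁺] = 10^(-0.5813) ≈ 0.26 M.

0.26 M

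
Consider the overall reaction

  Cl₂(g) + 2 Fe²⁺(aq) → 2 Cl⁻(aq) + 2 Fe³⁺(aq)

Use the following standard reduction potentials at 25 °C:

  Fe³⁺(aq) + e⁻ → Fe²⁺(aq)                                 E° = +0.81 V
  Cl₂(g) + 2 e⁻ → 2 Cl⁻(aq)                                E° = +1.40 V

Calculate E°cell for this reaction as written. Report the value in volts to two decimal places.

+0.59 V

The Cl₂/Cl⁻ couple has the higher reduction potential, so it is the cathode; Fe³⁺/Fe²⁺ is oxidised at the anode.
E°cell = E°(cathode) − E°(anode) = (+1.40) − (+0.81) = +0.59 V.
Since E°cell > 0, the reaction is spontaneous under standard conditions.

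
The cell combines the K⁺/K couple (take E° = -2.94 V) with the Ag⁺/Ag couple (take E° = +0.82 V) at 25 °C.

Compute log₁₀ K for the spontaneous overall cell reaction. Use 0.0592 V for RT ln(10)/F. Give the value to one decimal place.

Cathode: Ag⁺/Ag; anode: K⁺/K. E°cell = +3.76 V, n = 1.
log K = nE°cell / 0.0592 = (1)(+3.76) / 0.0592 = 63.5.

63.5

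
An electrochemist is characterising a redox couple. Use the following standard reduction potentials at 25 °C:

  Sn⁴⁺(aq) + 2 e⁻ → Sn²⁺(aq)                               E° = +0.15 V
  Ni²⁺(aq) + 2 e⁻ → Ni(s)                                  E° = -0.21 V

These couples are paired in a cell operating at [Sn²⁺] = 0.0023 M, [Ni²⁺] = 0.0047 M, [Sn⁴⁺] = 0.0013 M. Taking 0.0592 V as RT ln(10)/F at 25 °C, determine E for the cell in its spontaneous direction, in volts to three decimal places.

+0.422 V

Sn⁴⁺/Sn²⁺ is the cathode (higher E°), Ni²⁺/Ni the anode: E°cell = +0.15 − (-0.21) = +0.36 V, n = 2.
Overall: Sn⁴⁺(aq) + Ni(s) → Sn²⁺(aq) + Ni²⁺(aq)
Q = [Sn²⁺]·[Ni²⁺] / ([Sn⁴⁺]); log Q = -2.080.
E = E° − (0.0592/n) log Q = +0.36 − (0.0592/2)(-2.080) = +0.422 V.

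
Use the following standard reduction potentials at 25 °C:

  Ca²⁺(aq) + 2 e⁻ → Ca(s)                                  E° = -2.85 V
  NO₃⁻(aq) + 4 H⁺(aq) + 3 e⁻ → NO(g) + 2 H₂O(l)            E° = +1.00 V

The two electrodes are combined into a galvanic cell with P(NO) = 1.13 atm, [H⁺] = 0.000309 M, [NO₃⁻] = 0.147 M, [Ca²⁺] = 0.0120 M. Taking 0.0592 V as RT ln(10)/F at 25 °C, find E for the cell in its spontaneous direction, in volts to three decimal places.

+3.612 V

NO₃⁻/NO is the cathode (higher E°), Ca²⁺/Ca the anode: E°cell = +1.00 − (-2.85) = +3.85 V, n = 6.
Overall: 2 NO₃⁻(aq) + 8 H⁺(aq) + 3 Ca(s) → 2 NO(g) + 4 H₂O(l) + 3 Ca²⁺(aq)
Q = P(NO)^2·[Ca²⁺]^3 / ([NO₃⁻]^2·[H⁺]^8); log Q = 24.089.
E = E° − (0.0592/n) log Q = +3.85 − (0.0592/6)(24.089) = +3.612 V.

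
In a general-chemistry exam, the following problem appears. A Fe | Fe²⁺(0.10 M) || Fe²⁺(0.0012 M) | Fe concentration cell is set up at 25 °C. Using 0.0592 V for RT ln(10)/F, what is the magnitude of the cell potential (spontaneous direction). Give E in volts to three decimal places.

+0.057 V

For a concentration cell E°cell = 0. The 0.10 M side is the cathode (reduction is favoured where [Fe²⁺] is higher).
With n = 2, E = −(0.0592/2) log([Fe²⁺]ₐₙ/[Fe²⁺]꜀ₐₜ) = −(0.0592/2) log(0.0012/0.1) = −(0.0592/2)(-1.921) = +0.057 V.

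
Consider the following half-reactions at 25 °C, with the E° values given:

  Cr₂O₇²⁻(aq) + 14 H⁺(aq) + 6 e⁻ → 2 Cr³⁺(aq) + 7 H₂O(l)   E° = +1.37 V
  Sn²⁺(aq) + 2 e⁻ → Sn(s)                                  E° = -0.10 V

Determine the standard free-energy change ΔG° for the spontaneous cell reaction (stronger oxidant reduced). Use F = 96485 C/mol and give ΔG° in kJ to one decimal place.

Cr₂O₇²⁻/Cr³⁺ (E° = +1.37 V) is the cathode; Sn²⁺/Sn (E° = -0.10 V) is the anode, so E°cell = +1.47 V.
Balancing electrons gives n = 6 (lcm of 6 and 2).
ΔG° = −nFE° = −(6)(96485)(+1.47) = -850,998 J = -851.0 kJ.

-851.0 kJ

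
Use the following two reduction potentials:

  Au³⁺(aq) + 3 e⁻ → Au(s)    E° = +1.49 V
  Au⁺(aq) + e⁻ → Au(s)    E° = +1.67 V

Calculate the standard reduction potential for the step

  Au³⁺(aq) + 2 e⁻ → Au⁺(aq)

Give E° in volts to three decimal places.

+1.400 V

Sequential free energies add, so n₃E°₃ = n₁E°₁ + n₂E°₂.
With n₃ = 3, and the known step contributing 1×(+1.67) V, the unknown satisfies 2·E° = 3×(+1.49) − 1×(+1.67) = +2.800.
E° = +2.800 / 2 = +1.400 V.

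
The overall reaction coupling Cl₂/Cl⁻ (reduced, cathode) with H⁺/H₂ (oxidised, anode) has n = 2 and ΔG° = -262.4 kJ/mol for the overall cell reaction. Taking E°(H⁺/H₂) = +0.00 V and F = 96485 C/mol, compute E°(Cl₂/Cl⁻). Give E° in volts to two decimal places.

E°cell = −ΔG°/(nF) = −(-262.4×10³)/((2)(96485)) = +1.360 V.
Since Cl₂/Cl⁻ is the cathode and H⁺/H₂ the anode, E°cell = E°(Cl₂/Cl⁻) − E°(H⁺/H₂).
So E°(Cl₂/Cl⁻) = E°cell + E°(H⁺/H₂) = +1.360 + (+0.00) = +1.36 V.

+1.36 V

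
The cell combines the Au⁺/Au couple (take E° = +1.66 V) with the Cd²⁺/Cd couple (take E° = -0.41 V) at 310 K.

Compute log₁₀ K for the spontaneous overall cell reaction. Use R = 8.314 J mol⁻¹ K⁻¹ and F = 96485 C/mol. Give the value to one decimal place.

Cathode: Au⁺/Au; anode: Cd²⁺/Cd. E°cell = (+1.66) − (-0.41) = +2.07 V, with n = 2.
ΔG° = −nFE° = −RT ln K, so ln K = nFE°/(RT) = (2)(96485)(+2.07) / ((8.314)(310)) = 154.985.
log₁₀ K = 154.985 / ln 10 = 67.3.

67.3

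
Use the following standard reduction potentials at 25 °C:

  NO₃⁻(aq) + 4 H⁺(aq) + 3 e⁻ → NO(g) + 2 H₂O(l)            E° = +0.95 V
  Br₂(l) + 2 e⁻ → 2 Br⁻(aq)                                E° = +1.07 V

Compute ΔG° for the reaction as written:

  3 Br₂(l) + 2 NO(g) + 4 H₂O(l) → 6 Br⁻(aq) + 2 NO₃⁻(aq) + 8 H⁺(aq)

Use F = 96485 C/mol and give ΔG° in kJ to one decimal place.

As written, Br₂/Br⁻ is reduced (cathode) and NO₃⁻/NO is oxidised (anode), so E°cell = (+1.07) − (+0.95) = +0.12 V.
Balancing electrons gives n = 6.
ΔG° = −nFE° = −(6)(96485)(+0.12) = -69,469 J = -69.5 kJ.

-69.5 kJ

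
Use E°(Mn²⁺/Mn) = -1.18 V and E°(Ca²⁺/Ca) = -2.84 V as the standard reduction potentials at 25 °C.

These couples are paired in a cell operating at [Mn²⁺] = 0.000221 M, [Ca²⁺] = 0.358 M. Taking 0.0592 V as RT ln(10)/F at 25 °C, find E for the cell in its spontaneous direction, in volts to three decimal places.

+1.565 V

Mn²⁺/Mn is the cathode (higher E°), Ca²⁺/Ca the anode: E°cell = -1.18 − (-2.84) = +1.66 V, n = 2.
Overall: Mn²⁺(aq) + Ca(s) → Mn(s) + Ca²⁺(aq)
Q = [Ca²⁺] / ([Mn²⁺]); log Q = 3.209.
E = E° − (0.0592/n) log Q = +1.66 − (0.0592/2)(3.209) = +1.565 V.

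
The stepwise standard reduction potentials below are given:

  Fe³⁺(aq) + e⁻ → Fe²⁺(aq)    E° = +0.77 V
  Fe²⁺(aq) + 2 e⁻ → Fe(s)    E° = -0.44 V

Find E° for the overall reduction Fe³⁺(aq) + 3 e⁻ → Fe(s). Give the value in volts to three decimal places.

Since ΔG° = −nFE° is additive over sequential reductions, n₃E°₃ = n₁E°₁ + n₂E°₂.
E°₃ = (1×+0.77 + 2×-0.44) / 3 = (-0.110) / 3 = -0.037 V.

-0.037 V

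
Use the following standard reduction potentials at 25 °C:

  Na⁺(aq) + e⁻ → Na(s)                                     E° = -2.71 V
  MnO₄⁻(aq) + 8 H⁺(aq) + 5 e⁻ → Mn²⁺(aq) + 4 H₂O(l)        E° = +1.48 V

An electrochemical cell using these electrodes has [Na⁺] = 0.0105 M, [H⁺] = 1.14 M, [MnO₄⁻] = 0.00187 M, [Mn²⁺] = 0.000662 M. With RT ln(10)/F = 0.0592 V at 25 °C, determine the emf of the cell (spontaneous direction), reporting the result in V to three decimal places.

+4.318 V

MnO₄⁻/Mn²⁺ is the cathode (higher E°), Na⁺/Na the anode: E°cell = +1.48 − (-2.71) = +4.19 V, n = 5.
Overall: MnO₄⁻(aq) + 8 H⁺(aq) + 5 Na(s) → Mn²⁺(aq) + 4 H₂O(l) + 5 Na⁺(aq)
Q = [Mn²⁺]·[Na⁺]^5 / ([MnO₄⁻]·[H⁺]^8); log Q = -10.800.
E = E° − (0.0592/n) log Q = +4.19 − (0.0592/5)(-10.800) = +4.318 V.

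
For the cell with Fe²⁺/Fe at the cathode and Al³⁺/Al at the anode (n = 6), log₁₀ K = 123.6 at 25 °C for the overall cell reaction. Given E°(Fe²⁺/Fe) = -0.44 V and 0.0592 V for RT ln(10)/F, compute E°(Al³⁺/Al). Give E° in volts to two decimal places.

-1.66 V

E°cell = (0.0592/n)·log K = (0.0592/6)(123.6) = +1.220 V.
Since Fe²⁺/Fe is the cathode and Al³⁺/Al the anode, E°cell = E°(Fe²⁺/Fe) − E°(Al³⁺/Al).
So E°(Al³⁺/Al) = E°(Fe²⁺/Fe) − E°cell = (-0.44) − (+1.220) = -1.66 V.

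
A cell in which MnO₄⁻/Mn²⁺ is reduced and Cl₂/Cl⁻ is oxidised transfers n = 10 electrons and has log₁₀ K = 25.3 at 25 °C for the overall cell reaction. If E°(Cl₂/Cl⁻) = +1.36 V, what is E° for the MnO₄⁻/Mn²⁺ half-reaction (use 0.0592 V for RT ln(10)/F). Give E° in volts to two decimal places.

E°cell = (0.0592/n)·log K = (0.0592/10)(25.3) = +0.150 V.
Since MnO₄⁻/Mn²⁺ is the cathode and Cl₂/Cl⁻ the anode, E°cell = E°(MnO₄⁻/Mn²⁺) − E°(Cl₂/Cl⁻).
So E°(MnO₄⁻/Mn²⁺) = E°cell + E°(Cl₂/Cl⁻) = +0.150 + (+1.36) = +1.51 V.

+1.51 V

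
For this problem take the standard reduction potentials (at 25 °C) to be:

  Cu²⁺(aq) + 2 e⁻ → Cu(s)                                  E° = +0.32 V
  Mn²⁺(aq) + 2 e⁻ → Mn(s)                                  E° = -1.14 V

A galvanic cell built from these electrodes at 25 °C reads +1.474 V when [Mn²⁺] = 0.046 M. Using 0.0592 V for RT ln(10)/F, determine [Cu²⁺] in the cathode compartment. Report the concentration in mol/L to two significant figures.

Cu²⁺/Cu is the cathode, Mn²⁺/Mn the anode: E°cell = +1.46 V, n = 2.
Overall reaction: Cu²⁺(aq) + Mn(s) → Cu(s) + Mn²⁺(aq); Q = [Mn²⁺]^1/[Cu²⁺]^1.
From E = E° − (0.0592/n) log Q: log Q = (E° − E)·n/0.0592 = (+1.46 − (+1.474))·2/0.0592 = -0.4730.
So 1·log[Cu²⁺] = 1·log(0.046) − log Q = -1.3372 − (-0.4730) = -0.8642; [Cu²⁺] = 10^(-0.8642) ≈ 0.14 M.

0.14 M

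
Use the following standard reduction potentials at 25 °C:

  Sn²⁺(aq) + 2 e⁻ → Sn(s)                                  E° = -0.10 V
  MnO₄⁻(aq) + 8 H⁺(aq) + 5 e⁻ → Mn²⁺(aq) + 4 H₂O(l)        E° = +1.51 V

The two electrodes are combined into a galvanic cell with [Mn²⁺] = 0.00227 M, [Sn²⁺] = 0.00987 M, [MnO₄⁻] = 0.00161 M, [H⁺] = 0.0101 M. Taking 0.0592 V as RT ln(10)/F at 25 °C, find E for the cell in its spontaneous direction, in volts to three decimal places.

+1.479 V

MnO₄⁻/Mn²⁺ is the cathode (higher E°), Sn²⁺/Sn the anode: E°cell = +1.51 − (-0.10) = +1.61 V, n = 10.
Overall: 2 MnO₄⁻(aq) + 16 H⁺(aq) + 5 Sn(s) → 2 Mn²⁺(aq) + 8 H₂O(l) + 5 Sn²⁺(aq)
Q = [Mn²⁺]^2·[Sn²⁺]^5 / ([MnO₄⁻]^2·[H⁺]^16); log Q = 22.201.
E = E° − (0.0592/n) log Q = +1.61 − (0.0592/10)(22.201) = +1.479 V.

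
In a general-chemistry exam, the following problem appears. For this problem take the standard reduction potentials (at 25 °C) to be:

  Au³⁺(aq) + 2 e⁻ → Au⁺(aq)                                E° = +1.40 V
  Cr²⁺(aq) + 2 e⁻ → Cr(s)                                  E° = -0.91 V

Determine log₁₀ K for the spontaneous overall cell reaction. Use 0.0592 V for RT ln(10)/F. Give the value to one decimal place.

78.0

Cathode: Au³⁺/Au⁺; anode: Cr²⁺/Cr. E°cell = +2.31 V, n = 2.
log K = nE°cell / 0.0592 = (2)(+2.31) / 0.0592 = 78.0.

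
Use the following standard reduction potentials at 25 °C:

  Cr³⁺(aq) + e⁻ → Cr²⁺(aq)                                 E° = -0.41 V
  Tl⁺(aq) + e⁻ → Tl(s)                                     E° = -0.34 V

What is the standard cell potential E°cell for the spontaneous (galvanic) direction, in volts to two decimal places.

+0.07 V

The Tl⁺/Tl couple has the higher reduction potential, so it is the cathode; Cr³⁺/Cr²⁺ is oxidised at the anode.
E°cell = E°(cathode) − E°(anode) = (-0.34) − (-0.41) = +0.07 V.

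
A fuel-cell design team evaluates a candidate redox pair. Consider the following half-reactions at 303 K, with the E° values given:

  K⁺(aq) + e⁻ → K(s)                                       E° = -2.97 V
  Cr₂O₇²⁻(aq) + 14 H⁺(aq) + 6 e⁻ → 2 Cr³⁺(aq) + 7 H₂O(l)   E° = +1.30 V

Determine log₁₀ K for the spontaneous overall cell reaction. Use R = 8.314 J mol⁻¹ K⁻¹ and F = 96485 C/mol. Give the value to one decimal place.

426.2

Cathode: Cr₂O₇²⁻/Cr³⁺; anode: K⁺/K. E°cell = (+1.30) − (-2.97) = +4.27 V, with n = 6.
ΔG° = −nFE° = −RT ln K, so ln K = nFE°/(RT) = (6)(96485)(+4.27) / ((8.314)(303)) = 981.265.
log₁₀ K = 981.265 / ln 10 = 426.2.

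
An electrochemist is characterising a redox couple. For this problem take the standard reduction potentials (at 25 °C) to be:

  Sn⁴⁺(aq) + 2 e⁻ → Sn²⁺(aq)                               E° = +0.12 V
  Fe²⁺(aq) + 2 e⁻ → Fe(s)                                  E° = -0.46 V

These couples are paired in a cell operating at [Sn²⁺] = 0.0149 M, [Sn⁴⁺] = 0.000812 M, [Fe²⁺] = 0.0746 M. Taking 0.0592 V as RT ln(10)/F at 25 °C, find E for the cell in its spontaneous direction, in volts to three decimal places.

+0.576 V

Sn⁴⁺/Sn²⁺ is the cathode (higher E°), Fe²⁺/Fe the anode: E°cell = +0.12 − (-0.46) = +0.58 V, n = 2.
Overall: Sn⁴⁺(aq) + Fe(s) → Sn²⁺(aq) + Fe²⁺(aq)
Q = [Sn²⁺]·[Fe²⁺] / ([Sn⁴⁺]); log Q = 0.136.
E = E° − (0.0592/n) log Q = +0.58 − (0.0592/2)(0.136) = +0.576 V.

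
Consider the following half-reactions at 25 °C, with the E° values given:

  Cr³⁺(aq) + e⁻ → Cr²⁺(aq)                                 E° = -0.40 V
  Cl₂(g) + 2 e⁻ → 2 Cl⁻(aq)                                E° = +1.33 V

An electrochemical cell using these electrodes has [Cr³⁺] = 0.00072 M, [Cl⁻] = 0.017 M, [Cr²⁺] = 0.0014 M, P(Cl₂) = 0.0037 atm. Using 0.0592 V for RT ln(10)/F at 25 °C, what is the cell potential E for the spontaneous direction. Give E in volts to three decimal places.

+1.780 V

Cl₂/Cl⁻ is the cathode (higher E°), Cr³⁺/Cr²⁺ the anode: E°cell = +1.33 − (-0.40) = +1.73 V, n = 2.
Overall: Cl₂(g) + 2 Cr²⁺(aq) → 2 Cl⁻(aq) + 2 Cr³⁺(aq)
Q = [Cl⁻]^2·[Cr³⁺]^2 / (P(Cl₂)·[Cr²⁺]^2); log Q = -1.685.
E = E° − (0.0592/n) log Q = +1.73 − (0.0592/2)(-1.685) = +1.780 V.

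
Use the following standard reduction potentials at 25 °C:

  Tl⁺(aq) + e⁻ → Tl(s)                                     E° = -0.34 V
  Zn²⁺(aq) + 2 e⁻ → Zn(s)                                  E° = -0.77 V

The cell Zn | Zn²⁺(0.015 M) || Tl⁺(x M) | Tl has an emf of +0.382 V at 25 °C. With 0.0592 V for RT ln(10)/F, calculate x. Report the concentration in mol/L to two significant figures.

0.019 M

Tl⁺/Tl is the cathode, Zn²⁺/Zn the anode: E°cell = +0.43 V, n = 2.
Overall reaction: 2 Tl⁺(aq) + Zn(s) → 2 Tl(s) + Zn²⁺(aq); Q = [Zn²⁺]^1/[Tl⁺]^2.
From E = E° − (0.0592/n) log Q: log Q = (E° − E)·n/0.0592 = (+0.43 − (+0.382))·2/0.0592 = 1.6216.
So 2·log[Tl⁺] = 1·log(0.015) − log Q = -1.8239 − (1.6216) = -3.4455; log[Tl⁺] = -3.4455 / 2 = -1.7228; [Tl⁺] = 10^(-1.7228) ≈ 0.019 M.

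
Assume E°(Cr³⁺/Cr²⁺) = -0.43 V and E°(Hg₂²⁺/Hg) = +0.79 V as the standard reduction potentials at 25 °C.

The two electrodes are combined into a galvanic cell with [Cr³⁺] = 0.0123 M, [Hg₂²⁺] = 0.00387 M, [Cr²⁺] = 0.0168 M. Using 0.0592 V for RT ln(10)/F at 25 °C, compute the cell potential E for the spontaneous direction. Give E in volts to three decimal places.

Hg₂²⁺/Hg is the cathode (higher E°), Cr³⁺/Cr²⁺ the anode: E°cell = +0.79 − (-0.43) = +1.22 V, n = 2.
Overall: Hg₂²⁺(aq) + 2 Cr²⁺(aq) → 2 Hg(l) + 2 Cr³⁺(aq)
Q = [Cr³⁺]^2 / ([Hg₂²⁺]·[Cr²⁺]^2); log Q = 2.141.
E = E° − (0.0592/n) log Q = +1.22 − (0.0592/2)(2.141) = +1.157 V.

+1.157 V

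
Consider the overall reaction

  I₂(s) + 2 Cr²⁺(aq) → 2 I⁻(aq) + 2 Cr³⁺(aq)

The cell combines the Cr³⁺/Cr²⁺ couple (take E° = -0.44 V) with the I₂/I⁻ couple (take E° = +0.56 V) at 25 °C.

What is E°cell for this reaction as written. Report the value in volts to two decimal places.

The I₂/I⁻ couple has the higher reduction potential, so it is the cathode; Cr³⁺/Cr²⁺ is oxidised at the anode.
E°cell = E°(cathode) − E°(anode) = (+0.56) − (-0.44) = +1.00 V.
Since E°cell > 0, the reaction is spontaneous under standard conditions.

+1.00 V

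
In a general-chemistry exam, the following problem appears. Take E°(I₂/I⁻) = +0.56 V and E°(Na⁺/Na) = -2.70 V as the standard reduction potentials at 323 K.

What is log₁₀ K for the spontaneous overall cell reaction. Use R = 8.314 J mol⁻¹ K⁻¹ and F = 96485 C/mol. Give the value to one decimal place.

Cathode: I₂/I⁻; anode: Na⁺/Na. E°cell = (+0.56) − (-2.70) = +3.26 V, with n = 2.
ΔG° = −nFE° = −RT ln K, so ln K = nFE°/(RT) = (2)(96485)(+3.26) / ((8.314)(323)) = 234.258.
log₁₀ K = 234.258 / ln 10 = 101.7.

101.7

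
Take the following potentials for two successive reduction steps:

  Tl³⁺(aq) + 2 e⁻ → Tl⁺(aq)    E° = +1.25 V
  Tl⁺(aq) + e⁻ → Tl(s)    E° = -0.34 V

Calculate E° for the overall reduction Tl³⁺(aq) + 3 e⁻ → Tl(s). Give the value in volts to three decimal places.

+0.720 V

Since ΔG° = −nFE° is additive over sequential reductions, n₃E°₃ = n₁E°₁ + n₂E°₂.
E°₃ = (2×+1.25 + 1×-0.34) / 3 = (+2.160) / 3 = +0.720 V.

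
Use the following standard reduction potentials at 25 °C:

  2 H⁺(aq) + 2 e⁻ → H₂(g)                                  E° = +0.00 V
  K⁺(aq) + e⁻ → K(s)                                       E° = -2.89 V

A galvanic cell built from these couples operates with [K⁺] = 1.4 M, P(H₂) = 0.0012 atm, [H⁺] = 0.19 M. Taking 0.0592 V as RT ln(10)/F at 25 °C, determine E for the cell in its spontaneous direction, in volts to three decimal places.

+2.925 V

H⁺/H₂ is the cathode (higher E°), K⁺/K the anode: E°cell = +0.00 − (-2.89) = +2.89 V, n = 2.
Overall: 2 H⁺(aq) + 2 K(s) → H₂(g) + 2 K⁺(aq)
Q = P(H₂)·[K⁺]^2 / ([H⁺]^2); log Q = -1.186.
E = E° − (0.0592/n) log Q = +2.89 − (0.0592/2)(-1.186) = +2.925 V.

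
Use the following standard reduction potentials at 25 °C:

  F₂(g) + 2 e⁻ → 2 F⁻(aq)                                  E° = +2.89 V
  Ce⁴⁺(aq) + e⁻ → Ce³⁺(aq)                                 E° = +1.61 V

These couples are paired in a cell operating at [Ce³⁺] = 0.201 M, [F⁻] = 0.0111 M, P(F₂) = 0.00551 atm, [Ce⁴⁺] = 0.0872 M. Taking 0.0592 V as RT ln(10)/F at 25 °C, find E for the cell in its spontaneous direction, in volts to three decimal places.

+1.350 V

F₂/F⁻ is the cathode (higher E°), Ce⁴⁺/Ce³⁺ the anode: E°cell = +2.89 − (+1.61) = +1.28 V, n = 2.
Overall: F₂(g) + 2 Ce³⁺(aq) → 2 F⁻(aq) + 2 Ce⁴⁺(aq)
Q = [F⁻]^2·[Ce⁴⁺]^2 / (P(F₂)·[Ce³⁺]^2); log Q = -2.376.
E = E° − (0.0592/n) log Q = +1.28 − (0.0592/2)(-2.376) = +1.350 V.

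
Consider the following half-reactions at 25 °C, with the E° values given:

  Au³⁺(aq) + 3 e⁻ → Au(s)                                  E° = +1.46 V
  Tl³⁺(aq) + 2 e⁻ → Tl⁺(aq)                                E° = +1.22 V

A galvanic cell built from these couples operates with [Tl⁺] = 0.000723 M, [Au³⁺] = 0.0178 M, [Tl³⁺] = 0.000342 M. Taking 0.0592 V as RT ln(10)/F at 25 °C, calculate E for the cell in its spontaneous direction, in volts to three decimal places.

+0.215 V

Au³⁺/Au is the cathode (higher E°), Tl³⁺/Tl⁺ the anode: E°cell = +1.46 − (+1.22) = +0.24 V, n = 6.
Overall: 2 Au³⁺(aq) + 3 Tl⁺(aq) → 2 Au(s) + 3 Tl³⁺(aq)
Q = [Tl³⁺]^3 / ([Au³⁺]^2·[Tl⁺]^3); log Q = 2.524.
E = E° − (0.0592/n) log Q = +0.24 − (0.0592/6)(2.524) = +0.215 V.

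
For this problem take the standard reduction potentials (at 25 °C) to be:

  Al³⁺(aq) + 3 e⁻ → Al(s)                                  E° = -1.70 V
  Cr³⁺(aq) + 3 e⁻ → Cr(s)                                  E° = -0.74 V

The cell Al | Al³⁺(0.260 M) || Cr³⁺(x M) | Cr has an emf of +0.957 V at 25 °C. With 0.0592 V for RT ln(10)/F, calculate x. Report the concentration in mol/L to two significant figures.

Cr³⁺/Cr is the cathode, Al³⁺/Al the anode: E°cell = +0.96 V, n = 3.
Overall reaction: Cr³⁺(aq) + Al(s) → Cr(s) + Al³⁺(aq); Q = [Al³⁺]^1/[Cr³⁺]^1.
From E = E° − (0.0592/n) log Q: log Q = (E° − E)·n/0.0592 = (+0.96 − (+0.957))·3/0.0592 = 0.1520.
So 1·log[Cr³⁺] = 1·log(0.26) − log Q = -0.5850 − (0.1520) = -0.7370; [Cr³⁺] = 10^(-0.7370) ≈ 0.18 M.

0.18 M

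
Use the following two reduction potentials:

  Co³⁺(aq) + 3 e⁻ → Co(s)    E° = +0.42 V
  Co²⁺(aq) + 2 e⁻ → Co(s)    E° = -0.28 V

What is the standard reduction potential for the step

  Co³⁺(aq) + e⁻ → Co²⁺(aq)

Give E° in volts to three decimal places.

Sequential free energies add, so n₃E°₃ = n₁E°₁ + n₂E°₂.
With n₃ = 3, and the known step contributing 2×(-0.28) V, the unknown satisfies 1·E° = 3×(+0.42) − 2×(-0.28) = +1.820.
E° = +1.820 / 1 = +1.820 V.

+1.820 V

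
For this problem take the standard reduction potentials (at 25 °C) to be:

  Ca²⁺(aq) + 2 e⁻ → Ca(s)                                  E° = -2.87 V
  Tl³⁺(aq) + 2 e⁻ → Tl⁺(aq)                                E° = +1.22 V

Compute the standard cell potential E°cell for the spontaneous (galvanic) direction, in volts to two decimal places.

+4.09 V

The Tl³⁺/Tl⁺ couple has the higher reduction potential, so it is the cathode; Ca²⁺/Ca is oxidised at the anode.
E°cell = E°(cathode) − E°(anode) = (+1.22) − (-2.87) = +4.09 V.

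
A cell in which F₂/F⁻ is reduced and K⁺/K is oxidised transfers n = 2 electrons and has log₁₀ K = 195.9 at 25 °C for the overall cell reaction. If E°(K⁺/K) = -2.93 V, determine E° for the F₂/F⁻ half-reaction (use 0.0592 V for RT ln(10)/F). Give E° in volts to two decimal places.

E°cell = (0.0592/n)·log K = (0.0592/2)(195.9) = +5.799 V.
Since F₂/F⁻ is the cathode and K⁺/K the anode, E°cell = E°(F₂/F⁻) − E°(K⁺/K).
So E°(F₂/F⁻) = E°cell + E°(K⁺/K) = +5.799 + (-2.93) = +2.87 V.

+2.87 V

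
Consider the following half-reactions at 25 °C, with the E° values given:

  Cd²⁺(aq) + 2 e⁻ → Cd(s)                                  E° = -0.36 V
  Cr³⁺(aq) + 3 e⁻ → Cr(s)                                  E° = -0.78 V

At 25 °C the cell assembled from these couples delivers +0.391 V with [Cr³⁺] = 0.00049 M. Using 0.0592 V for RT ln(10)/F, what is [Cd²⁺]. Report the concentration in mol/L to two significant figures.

0.00065 M

Cd²⁺/Cd is the cathode, Cr³⁺/Cr the anode: E°cell = +0.42 V, n = 6.
Overall reaction: 3 Cd²⁺(aq) + 2 Cr(s) → 3 Cd(s) + 2 Cr³⁺(aq); Q = [Cr³⁺]^2/[Cd²⁺]^3.
From E = E° − (0.0592/n) log Q: log Q = (E° − E)·n/0.0592 = (+0.42 − (+0.391))·6/0.0592 = 2.9392.
So 3·log[Cd²⁺] = 2·log(0.00049) − log Q = -6.6196 − (2.9392) = -9.5588; log[Cd²⁺] = -9.5588 / 3 = -3.1863; [Cd²⁺] = 10^(-3.1863) ≈ 0.00065 M.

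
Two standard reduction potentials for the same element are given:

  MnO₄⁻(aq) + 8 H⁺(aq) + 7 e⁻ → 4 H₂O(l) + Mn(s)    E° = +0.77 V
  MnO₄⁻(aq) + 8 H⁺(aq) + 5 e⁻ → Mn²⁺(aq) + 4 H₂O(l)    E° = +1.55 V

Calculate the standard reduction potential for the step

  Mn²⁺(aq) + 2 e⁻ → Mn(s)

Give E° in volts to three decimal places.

-1.180 V

Sequential free energies add, so n₃E°₃ = n₁E°₁ + n₂E°₂.
With n₃ = 7, and the known step contributing 5×(+1.55) V, the unknown satisfies 2·E° = 7×(+0.77) − 5×(+1.55) = -2.360.
E° = -2.360 / 2 = -1.180 V.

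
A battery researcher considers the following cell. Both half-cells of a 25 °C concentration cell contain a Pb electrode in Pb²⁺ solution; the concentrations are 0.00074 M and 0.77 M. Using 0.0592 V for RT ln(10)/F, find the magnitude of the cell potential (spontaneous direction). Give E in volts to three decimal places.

+0.089 V

For a concentration cell E°cell = 0. The 0.77 M side is the cathode (reduction is favoured where [Pb²⁺] is higher).
With n = 2, E = −(0.0592/2) log([Pb²⁺]ₐₙ/[Pb²⁺]꜀ₐₜ) = −(0.0592/2) log(0.00074/0.77) = −(0.0592/2)(-3.017) = +0.089 V.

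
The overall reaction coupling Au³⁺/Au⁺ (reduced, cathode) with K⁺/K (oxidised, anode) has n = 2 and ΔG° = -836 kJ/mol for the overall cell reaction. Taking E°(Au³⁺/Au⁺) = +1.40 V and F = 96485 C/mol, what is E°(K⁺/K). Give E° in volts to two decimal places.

E°cell = −ΔG°/(nF) = −(-836×10³)/((2)(96485)) = +4.332 V.
Since Au³⁺/Au⁺ is the cathode and K⁺/K the anode, E°cell = E°(Au³⁺/Au⁺) − E°(K⁺/K).
So E°(K⁺/K) = E°(Au³⁺/Au⁺) − E°cell = (+1.40) − (+4.332) = -2.93 V.

-2.93 V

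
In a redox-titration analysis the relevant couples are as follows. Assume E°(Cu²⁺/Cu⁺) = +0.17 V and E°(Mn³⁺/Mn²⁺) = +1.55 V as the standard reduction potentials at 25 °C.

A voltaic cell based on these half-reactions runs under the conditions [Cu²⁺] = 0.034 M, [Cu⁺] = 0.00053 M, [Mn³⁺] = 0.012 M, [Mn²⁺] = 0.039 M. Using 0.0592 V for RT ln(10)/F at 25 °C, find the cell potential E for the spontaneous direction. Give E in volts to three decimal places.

+1.243 V

Mn³⁺/Mn²⁺ is the cathode (higher E°), Cu²⁺/Cu⁺ the anode: E°cell = +1.55 − (+0.17) = +1.38 V, n = 1.
Overall: Mn³⁺(aq) + Cu⁺(aq) → Mn²⁺(aq) + Cu²⁺(aq)
Q = [Mn²⁺]·[Cu²⁺] / ([Mn³⁺]·[Cu⁺]); log Q = 2.319.
E = E° − (0.0592/n) log Q = +1.38 − (0.0592/1)(2.319) = +1.243 V.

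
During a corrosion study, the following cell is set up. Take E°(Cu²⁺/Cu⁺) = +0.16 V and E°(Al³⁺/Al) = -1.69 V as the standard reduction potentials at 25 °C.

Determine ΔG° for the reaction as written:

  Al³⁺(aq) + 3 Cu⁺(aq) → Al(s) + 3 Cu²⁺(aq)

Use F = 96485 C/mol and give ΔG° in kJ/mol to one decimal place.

As written, Al³⁺/Al is reduced (cathode) and Cu²⁺/Cu⁺ is oxidised (anode), so E°cell = (-1.69) − (+0.16) = -1.85 V.
Balancing electrons gives n = 3.
ΔG° = −nFE° = −(3)(96485)(-1.85) = 535,492 J = +535.5 kJ/mol.

+535.5 kJ/mol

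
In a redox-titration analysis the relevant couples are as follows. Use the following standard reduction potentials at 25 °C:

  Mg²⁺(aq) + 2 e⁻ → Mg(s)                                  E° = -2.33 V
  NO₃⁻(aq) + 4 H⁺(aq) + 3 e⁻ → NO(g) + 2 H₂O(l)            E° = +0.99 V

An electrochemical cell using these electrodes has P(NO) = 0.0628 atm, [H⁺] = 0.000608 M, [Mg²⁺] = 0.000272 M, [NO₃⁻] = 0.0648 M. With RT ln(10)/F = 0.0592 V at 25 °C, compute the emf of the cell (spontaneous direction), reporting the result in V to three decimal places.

NO₃⁻/NO is the cathode (higher E°), Mg²⁺/Mg the anode: E°cell = +0.99 − (-2.33) = +3.32 V, n = 6.
Overall: 2 NO₃⁻(aq) + 8 H⁺(aq) + 3 Mg(s) → 2 NO(g) + 4 H₂O(l) + 3 Mg²⁺(aq)
Q = P(NO)^2·[Mg²⁺]^3 / ([NO₃⁻]^2·[H⁺]^8); log Q = 15.005.
E = E° − (0.0592/n) log Q = +3.32 − (0.0592/6)(15.005) = +3.172 V.

+3.172 V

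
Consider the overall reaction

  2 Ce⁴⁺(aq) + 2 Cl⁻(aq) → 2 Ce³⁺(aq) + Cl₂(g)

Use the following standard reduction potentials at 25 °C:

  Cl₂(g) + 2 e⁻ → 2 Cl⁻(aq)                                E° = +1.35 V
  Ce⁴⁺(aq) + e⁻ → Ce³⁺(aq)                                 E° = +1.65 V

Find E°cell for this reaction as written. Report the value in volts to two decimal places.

The Ce⁴⁺/Ce³⁺ couple has the higher reduction potential, so it is the cathode; Cl₂/Cl⁻ is oxidised at the anode.
E°cell = E°(cathode) − E°(anode) = (+1.65) − (+1.35) = +0.30 V.

+0.30 V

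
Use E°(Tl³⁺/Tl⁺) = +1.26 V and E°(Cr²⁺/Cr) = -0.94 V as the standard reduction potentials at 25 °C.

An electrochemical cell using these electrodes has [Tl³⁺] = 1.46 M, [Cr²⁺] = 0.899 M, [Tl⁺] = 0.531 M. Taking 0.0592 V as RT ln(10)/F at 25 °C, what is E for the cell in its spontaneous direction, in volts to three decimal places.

Tl³⁺/Tl⁺ is the cathode (higher E°), Cr²⁺/Cr the anode: E°cell = +1.26 − (-0.94) = +2.20 V, n = 2.
Overall: Tl³⁺(aq) + Cr(s) → Tl⁺(aq) + Cr²⁺(aq)
Q = [Tl⁺]·[Cr²⁺] / ([Tl³⁺]); log Q = -0.485.
E = E° − (0.0592/n) log Q = +2.20 − (0.0592/2)(-0.485) = +2.214 V.

+2.214 V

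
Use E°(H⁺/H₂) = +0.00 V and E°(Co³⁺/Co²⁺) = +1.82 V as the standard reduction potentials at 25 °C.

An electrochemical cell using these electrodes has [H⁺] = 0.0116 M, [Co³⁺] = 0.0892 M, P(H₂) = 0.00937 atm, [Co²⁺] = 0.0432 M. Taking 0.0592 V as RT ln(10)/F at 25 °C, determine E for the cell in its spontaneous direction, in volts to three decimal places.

Co³⁺/Co²⁺ is the cathode (higher E°), H⁺/H₂ the anode: E°cell = +1.82 − (+0.00) = +1.82 V, n = 2.
Overall: 2 Co³⁺(aq) + H₂(g) → 2 Co²⁺(aq) + 2 H⁺(aq)
Q = [Co²⁺]^2·[H⁺]^2 / ([Co³⁺]^2·P(H₂)); log Q = -2.473.
E = E° − (0.0592/n) log Q = +1.82 − (0.0592/2)(-2.473) = +1.893 V.

+1.893 V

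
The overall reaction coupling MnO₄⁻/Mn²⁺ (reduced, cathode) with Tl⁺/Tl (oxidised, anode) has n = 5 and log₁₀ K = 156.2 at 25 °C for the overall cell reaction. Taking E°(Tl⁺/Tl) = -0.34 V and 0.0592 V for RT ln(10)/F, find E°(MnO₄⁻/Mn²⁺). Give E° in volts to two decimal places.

E°cell = (0.0592/n)·log K = (0.0592/5)(156.2) = +1.849 V.
Since MnO₄⁻/Mn²⁺ is the cathode and Tl⁺/Tl the anode, E°cell = E°(MnO₄⁻/Mn²⁺) − E°(Tl⁺/Tl).
So E°(MnO₄⁻/Mn²⁺) = E°cell + E°(Tl⁺/Tl) = +1.849 + (-0.34) = +1.51 V.

+1.51 V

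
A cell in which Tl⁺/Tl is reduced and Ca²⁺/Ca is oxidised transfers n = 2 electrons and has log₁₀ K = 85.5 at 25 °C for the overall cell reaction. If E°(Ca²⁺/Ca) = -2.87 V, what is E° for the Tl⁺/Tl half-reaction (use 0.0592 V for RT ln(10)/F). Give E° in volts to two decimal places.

-0.34 V

E°cell = (0.0592/n)·log K = (0.0592/2)(85.5) = +2.531 V.
Since Tl⁺/Tl is the cathode and Ca²⁺/Ca the anode, E°cell = E°(Tl⁺/Tl) − E°(Ca²⁺/Ca).
So E°(Tl⁺/Tl) = E°cell + E°(Ca²⁺/Ca) = +2.531 + (-2.87) = -0.34 V.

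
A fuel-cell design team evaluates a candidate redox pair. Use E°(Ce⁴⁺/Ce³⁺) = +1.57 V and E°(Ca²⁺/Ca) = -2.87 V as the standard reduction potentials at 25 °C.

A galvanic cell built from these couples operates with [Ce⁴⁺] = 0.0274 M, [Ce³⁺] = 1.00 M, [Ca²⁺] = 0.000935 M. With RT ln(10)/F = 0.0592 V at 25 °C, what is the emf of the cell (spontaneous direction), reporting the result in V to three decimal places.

+4.437 V

Ce⁴⁺/Ce³⁺ is the cathode (higher E°), Ca²⁺/Ca the anode: E°cell = +1.57 − (-2.87) = +4.44 V, n = 2.
Overall: 2 Ce⁴⁺(aq) + Ca(s) → 2 Ce³⁺(aq) + Ca²⁺(aq)
Q = [Ce³⁺]^2·[Ca²⁺] / ([Ce⁴⁺]^2); log Q = 0.095.
E = E° − (0.0592/n) log Q = +4.44 − (0.0592/2)(0.095) = +4.437 V.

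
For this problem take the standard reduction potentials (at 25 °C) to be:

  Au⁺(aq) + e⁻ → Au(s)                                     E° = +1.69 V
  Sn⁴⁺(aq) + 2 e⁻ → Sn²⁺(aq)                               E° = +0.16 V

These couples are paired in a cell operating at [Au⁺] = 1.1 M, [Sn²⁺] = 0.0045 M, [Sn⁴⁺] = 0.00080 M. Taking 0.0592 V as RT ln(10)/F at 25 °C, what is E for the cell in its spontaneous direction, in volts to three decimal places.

Au⁺/Au is the cathode (higher E°), Sn⁴⁺/Sn²⁺ the anode: E°cell = +1.69 − (+0.16) = +1.53 V, n = 2.
Overall: 2 Au⁺(aq) + Sn²⁺(aq) → 2 Au(s) + Sn⁴⁺(aq)
Q = [Sn⁴⁺] / ([Au⁺]^2·[Sn²⁺]); log Q = -0.833.
E = E° − (0.0592/n) log Q = +1.53 − (0.0592/2)(-0.833) = +1.555 V.

+1.555 V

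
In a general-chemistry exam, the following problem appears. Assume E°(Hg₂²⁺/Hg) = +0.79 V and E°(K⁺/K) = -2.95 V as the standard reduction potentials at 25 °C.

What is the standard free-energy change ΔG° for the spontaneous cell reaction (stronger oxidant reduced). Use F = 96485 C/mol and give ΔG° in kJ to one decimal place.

Hg₂²⁺/Hg (E° = +0.79 V) is the cathode; K⁺/K (E° = -2.95 V) is the anode, so E°cell = +3.74 V.
Balancing electrons gives n = 2 (lcm of 2 and 1).
ΔG° = −nFE° = −(2)(96485)(+3.74) = -721,708 J = -721.7 kJ.

-721.7 kJ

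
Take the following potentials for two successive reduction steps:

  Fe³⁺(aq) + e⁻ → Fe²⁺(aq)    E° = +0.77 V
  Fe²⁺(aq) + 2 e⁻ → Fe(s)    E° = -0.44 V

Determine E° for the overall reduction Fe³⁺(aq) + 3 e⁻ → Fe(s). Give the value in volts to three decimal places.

-0.037 V

Adding the free-energy changes (−nFE°) of the two steps gives −n₃FE°₃ = −n₁FE°₁ − n₂FE°₂.
E°₃ = (1×+0.77 + 2×-0.44) / 3 = (-0.110) / 3 = -0.037 V.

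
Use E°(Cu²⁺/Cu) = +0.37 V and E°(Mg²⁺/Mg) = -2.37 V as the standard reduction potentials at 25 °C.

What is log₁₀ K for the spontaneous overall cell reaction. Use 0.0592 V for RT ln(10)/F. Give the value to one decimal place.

92.6

Cathode: Cu²⁺/Cu; anode: Mg²⁺/Mg. E°cell = +2.74 V, n = 2.
log K = nE°cell / 0.0592 = (2)(+2.74) / 0.0592 = 92.6.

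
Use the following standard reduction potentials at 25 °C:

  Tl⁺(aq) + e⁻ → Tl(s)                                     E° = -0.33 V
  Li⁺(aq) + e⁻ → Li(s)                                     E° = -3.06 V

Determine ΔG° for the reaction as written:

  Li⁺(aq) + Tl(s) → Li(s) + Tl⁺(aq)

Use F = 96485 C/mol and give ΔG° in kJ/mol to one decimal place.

As written, Li⁺/Li is reduced (cathode) and Tl⁺/Tl is oxidised (anode), so E°cell = (-3.06) − (-0.33) = -2.73 V.
Balancing electrons gives n = 1.
ΔG° = −nFE° = −(1)(96485)(-2.73) = 263,404 J = +263.4 kJ/mol.

+263.4 kJ/mol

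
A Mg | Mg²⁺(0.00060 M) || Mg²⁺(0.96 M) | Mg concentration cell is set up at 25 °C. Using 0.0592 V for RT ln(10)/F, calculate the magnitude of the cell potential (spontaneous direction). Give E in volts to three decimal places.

+0.095 V

For a concentration cell E°cell = 0. The 0.96 M side is the cathode (reduction is favoured where [Mg²⁺] is higher).
With n = 2, E = −(0.0592/2) log([Mg²⁺]ₐₙ/[Mg²⁺]꜀ₐₜ) = −(0.0592/2) log(0.0006/0.96) = −(0.0592/2)(-3.204) = +0.095 V.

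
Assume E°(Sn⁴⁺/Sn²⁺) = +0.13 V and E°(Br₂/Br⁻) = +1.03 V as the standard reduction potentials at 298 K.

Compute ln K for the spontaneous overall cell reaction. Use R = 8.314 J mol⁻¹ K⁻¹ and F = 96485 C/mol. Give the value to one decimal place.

Cathode: Br₂/Br⁻; anode: Sn⁴⁺/Sn²⁺. E°cell = (+1.03) − (+0.13) = +0.90 V, with n = 2.
ΔG° = −nFE° = −RT ln K, so ln K = nFE°/(RT) = (2)(96485)(+0.90) / ((8.314)(298)) = 70.098.

70.1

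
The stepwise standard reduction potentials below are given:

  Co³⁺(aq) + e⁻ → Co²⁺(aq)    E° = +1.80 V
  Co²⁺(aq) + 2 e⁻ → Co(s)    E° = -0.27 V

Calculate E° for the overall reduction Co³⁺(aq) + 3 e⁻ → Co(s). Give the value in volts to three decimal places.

Since ΔG° = −nFE° is additive over sequential reductions, n₃E°₃ = n₁E°₁ + n₂E°₂.
E°₃ = (1×+1.80 + 2×-0.27) / 3 = (+1.260) / 3 = +0.420 V.
Simply averaging or adding the two E° values would be wrong; the electron-weighted sum is required.

+0.420 V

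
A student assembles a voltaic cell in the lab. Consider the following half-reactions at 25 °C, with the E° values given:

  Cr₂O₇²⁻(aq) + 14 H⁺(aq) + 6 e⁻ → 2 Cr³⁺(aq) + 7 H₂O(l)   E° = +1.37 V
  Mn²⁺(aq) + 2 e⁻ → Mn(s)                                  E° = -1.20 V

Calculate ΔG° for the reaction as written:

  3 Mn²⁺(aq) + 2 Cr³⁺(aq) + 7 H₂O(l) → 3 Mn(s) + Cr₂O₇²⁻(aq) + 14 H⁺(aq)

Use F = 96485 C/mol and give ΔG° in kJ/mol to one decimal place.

As written, Mn²⁺/Mn is reduced (cathode) and Cr₂O₇²⁻/Cr³⁺ is oxidised (anode), so E°cell = (-1.20) − (+1.37) = -2.57 V.
Balancing electrons gives n = 6.
ΔG° = −nFE° = −(6)(96485)(-2.57) = 1,487,799 J = +1487.8 kJ/mol.

+1487.8 kJ/mol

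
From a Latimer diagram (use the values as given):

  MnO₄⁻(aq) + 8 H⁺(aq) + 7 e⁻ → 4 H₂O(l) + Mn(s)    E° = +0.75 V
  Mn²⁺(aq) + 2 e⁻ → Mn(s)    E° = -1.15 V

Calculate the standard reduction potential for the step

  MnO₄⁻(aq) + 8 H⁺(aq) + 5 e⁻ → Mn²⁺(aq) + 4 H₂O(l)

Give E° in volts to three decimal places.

Sequential free energies add, so n₃E°₃ = n₁E°₁ + n₂E°₂.
With n₃ = 7, and the known step contributing 2×(-1.15) V, the unknown satisfies 5·E° = 7×(+0.75) − 2×(-1.15) = +7.550.
E° = +7.550 / 5 = +1.510 V.

+1.510 V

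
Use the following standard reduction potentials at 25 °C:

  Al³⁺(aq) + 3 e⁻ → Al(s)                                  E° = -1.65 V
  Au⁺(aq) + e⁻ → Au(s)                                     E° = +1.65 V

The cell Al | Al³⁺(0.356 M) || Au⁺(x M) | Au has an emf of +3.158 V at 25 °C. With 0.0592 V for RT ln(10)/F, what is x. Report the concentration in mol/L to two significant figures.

Au⁺/Au is the cathode, Al³⁺/Al the anode: E°cell = +3.30 V, n = 3.
Overall reaction: 3 Au⁺(aq) + Al(s) → 3 Au(s) + Al³⁺(aq); Q = [Al³⁺]^1/[Au⁺]^3.
From E = E° − (0.0592/n) log Q: log Q = (E° − E)·n/0.0592 = (+3.30 − (+3.158))·3/0.0592 = 7.1959.
So 3·log[Au⁺] = 1·log(0.356) − log Q = -0.4486 − (7.1959) = -7.6445; log[Au⁺] = -7.6445 / 3 = -2.5482; [Au⁺] = 10^(-2.5482) ≈ 0.0028 M.

0.0028 M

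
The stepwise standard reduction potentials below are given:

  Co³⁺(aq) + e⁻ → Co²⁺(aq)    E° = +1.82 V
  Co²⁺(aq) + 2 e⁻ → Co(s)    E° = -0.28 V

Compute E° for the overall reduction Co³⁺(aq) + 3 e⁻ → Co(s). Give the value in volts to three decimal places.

+0.420 V

Standard free energies of sequential steps add: ΔG°₃ = ΔG°₁ + ΔG°₂, so n₃E°₃ = n₁E°₁ + n₂E°₂.
E°₃ = (1×+1.82 + 2×-0.28) / 3 = (+1.260) / 3 = +0.420 V.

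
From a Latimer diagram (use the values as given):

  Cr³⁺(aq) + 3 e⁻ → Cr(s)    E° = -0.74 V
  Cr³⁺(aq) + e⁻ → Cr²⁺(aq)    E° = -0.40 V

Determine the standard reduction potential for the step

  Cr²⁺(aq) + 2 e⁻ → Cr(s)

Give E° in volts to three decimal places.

-0.910 V

Sequential free energies add, so n₃E°₃ = n₁E°₁ + n₂E°₂.
With n₃ = 3, and the known step contributing 1×(-0.40) V, the unknown satisfies 2·E° = 3×(-0.74) − 1×(-0.40) = -1.820.
E° = -1.820 / 2 = -0.910 V.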